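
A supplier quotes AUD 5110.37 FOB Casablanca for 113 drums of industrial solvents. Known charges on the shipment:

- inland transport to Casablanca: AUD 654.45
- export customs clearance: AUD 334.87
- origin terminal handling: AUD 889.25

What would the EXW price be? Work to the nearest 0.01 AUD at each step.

From FOB to EXW, the seller no longer bears: inland to port, export clearance, origin terminal.
EXW price = 5110.37 − 654.45 − 334.87 − 889.25 = 3231.80

EXW price: AUD 3231.80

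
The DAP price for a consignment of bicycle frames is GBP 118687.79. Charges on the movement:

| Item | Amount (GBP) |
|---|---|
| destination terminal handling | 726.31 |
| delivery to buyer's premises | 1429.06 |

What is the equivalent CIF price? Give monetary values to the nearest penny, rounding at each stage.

From DAP to CIF, the seller no longer bears: destination terminal, delivery.
CIF price = 118687.79 − 726.31 − 1429.06 = 116532.42

CIF price: GBP 116532.42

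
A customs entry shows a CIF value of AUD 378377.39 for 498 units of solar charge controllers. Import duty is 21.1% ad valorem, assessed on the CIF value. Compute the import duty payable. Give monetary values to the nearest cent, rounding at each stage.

Import duty = 378377.39 × 21.1% = 79837.63

Import duty: AUD 79837.63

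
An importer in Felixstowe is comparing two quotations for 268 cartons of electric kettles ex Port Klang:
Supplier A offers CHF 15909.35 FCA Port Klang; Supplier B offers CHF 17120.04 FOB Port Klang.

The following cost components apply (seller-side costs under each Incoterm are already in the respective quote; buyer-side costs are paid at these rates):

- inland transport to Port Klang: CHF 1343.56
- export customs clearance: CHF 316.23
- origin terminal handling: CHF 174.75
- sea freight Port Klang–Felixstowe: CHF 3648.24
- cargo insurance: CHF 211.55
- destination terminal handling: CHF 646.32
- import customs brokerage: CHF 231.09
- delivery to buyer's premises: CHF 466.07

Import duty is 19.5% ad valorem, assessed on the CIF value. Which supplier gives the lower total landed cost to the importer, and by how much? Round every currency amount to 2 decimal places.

Supplier A (FCA):
CIF value = FCA price + origin terminal + freight + insurance = 15909.35 + 174.75 + 3648.24 + 211.55 = 19943.89
Import duty = 19943.89 × 19.5% = 3889.06
Buyer bears (A): 174.75 + 3648.24 + 211.55 + 646.32 + 231.09 + 466.07 = 5378.02
Landed cost (A) = invoice 15909.35 + 5378.02 + duty 3889.06 = 25176.43
Supplier B (FOB):
CIF value = FOB price + freight + insurance = 17120.04 + 3648.24 + 211.55 = 20979.83
Import duty = 20979.83 × 19.5% = 4091.07
Buyer bears (B): 3648.24 + 211.55 + 646.32 + 231.09 + 466.07 = 5203.27
Landed cost (B) = invoice 17120.04 + 5203.27 + duty 4091.07 = 26414.38
Difference = |25176.43 − 26414.38| = 1237.95

Supplier A is cheaper by CHF 1237.95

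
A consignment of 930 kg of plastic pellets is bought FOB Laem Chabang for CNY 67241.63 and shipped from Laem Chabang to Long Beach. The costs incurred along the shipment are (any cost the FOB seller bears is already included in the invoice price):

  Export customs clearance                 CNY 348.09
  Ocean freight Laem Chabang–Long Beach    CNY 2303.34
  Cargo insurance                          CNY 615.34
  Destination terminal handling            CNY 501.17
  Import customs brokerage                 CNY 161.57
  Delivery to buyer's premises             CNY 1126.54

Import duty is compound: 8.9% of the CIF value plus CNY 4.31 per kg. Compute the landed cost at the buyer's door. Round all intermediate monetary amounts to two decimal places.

Total landed cost: CNY 82202.16

FOB: the seller bears costs until goods are on board at the origin port; the buyer bears freight, insurance and all costs thereafter.
Already in the invoice (seller's account under FOB): export clearance — exclude.
CIF value = FOB price + freight + insurance = 67241.63 + 2303.34 + 615.34 = 70160.31
Ad valorem component: 70160.31 × 8.9% = 6244.27
Specific component: 930 × 4.31 = 4008.30
Import duty = 6244.27 + 4008.30 = 10252.57
Buyer bears: freight 2303.34 + insurance 615.34 + destination terminal 501.17 + brokerage 161.57 + delivery 1126.54 + duty 10252.57 = 14960.53
Landed cost = invoice 67241.63 + 14960.53 = 82202.16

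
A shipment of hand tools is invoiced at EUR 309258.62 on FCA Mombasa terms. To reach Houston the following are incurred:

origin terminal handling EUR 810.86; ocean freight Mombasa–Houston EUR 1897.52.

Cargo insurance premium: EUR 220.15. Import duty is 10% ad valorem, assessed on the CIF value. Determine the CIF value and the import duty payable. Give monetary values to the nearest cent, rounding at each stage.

CIF = FCA price + pre-shipment costs + freight + insurance
CIF = 309258.62 + 810.86 + 1897.52 + 220.15 = 312187.15
Import duty = 312187.15 × 10% = 31218.72

CIF value: EUR 312187.15; import duty: EUR 31218.72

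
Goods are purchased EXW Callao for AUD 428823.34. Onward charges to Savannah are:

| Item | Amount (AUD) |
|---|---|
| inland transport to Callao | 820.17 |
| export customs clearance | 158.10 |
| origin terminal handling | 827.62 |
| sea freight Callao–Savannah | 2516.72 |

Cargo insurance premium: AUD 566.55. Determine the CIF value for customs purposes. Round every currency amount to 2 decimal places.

CIF value: AUD 433712.50

CIF = EXW price + pre-shipment costs + freight + insurance
CIF = 428823.34 + 820.17 + 158.10 + 827.62 + 2516.72 + 566.55 = 433712.50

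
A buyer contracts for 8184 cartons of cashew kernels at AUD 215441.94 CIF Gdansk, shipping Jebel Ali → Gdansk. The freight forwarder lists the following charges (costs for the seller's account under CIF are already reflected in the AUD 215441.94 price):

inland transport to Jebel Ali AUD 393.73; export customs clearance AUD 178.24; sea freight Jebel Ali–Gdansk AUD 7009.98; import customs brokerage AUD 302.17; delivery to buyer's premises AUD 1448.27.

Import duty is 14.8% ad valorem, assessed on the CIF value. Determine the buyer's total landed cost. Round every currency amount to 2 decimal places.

Total landed cost: AUD 249077.79

CIF: the seller pays costs through ocean freight and marine insurance to the destination port.
Already in the invoice (seller's account under CIF): inland to port, export clearance, freight — exclude.
The CIF price already equals the CIF value: 215441.94
Import duty = 215441.94 × 14.8% = 31885.41
Buyer bears: brokerage 302.17 + delivery 1448.27 + duty 31885.41 = 33635.85
Landed cost = invoice 215441.94 + 33635.85 = 249077.79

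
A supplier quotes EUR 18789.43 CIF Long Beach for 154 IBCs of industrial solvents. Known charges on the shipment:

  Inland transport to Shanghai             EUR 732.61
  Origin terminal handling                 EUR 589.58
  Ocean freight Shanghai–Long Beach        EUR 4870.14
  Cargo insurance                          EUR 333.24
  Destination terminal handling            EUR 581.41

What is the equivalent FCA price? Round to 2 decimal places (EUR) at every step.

FCA price: EUR 12996.47

Not relevant to the conversion: inland to port — on the seller under both CIF and FCA; already in the CIF price and stays in the FCA price. destination terminal — on the buyer under both terms; not part of either seller's price.
From CIF to FCA, the seller no longer bears: origin terminal, freight, insurance.
FCA price = 18789.43 − 589.58 − 4870.14 − 333.24 = 12996.47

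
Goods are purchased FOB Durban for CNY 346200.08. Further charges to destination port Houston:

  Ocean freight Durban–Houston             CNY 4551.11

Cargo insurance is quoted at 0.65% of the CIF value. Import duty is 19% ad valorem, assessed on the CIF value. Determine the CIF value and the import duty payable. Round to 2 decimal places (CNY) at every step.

Let C be the CIF value. C = FOB price + freight + 0.65% × C
C − 0.65% × C = 346200.08 + 4551.11
0.9935 × C = 350751.19
C = 350751.19 / 0.9935 = 353045.99
Insurance premium = 0.65% × 353045.99 = 2294.80
Import duty = 353045.99 × 19% = 67078.74

CIF value: CNY 353045.99; import duty: CNY 67078.74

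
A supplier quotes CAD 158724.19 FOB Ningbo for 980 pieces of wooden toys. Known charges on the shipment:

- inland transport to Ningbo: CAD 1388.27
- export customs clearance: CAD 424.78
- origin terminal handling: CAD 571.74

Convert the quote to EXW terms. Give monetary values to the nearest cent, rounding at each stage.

From FOB to EXW, the seller no longer bears: inland to port, export clearance, origin terminal.
EXW price = 158724.19 − 1388.27 − 424.78 − 571.74 = 156339.40

EXW price: CAD 156339.40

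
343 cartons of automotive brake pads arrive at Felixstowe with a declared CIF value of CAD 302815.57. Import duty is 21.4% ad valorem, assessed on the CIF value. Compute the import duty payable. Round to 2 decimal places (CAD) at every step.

Import duty: CAD 64802.53

Import duty = 302815.57 × 21.4% = 64802.53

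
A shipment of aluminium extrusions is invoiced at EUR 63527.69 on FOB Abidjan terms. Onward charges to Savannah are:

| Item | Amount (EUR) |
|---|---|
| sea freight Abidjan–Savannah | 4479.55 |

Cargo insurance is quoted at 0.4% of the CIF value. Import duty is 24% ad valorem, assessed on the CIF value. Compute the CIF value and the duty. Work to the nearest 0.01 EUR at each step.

CIF value: EUR 68280.36; import duty: EUR 16387.29

Let C be the CIF value. C = FOB price + freight + 0.4% × C
C − 0.4% × C = 63527.69 + 4479.55
0.996 × C = 68007.24
C = 68007.24 / 0.996 = 68280.36
Insurance premium = 0.4% × 68280.36 = 273.12
Import duty = 68280.36 × 24% = 16387.29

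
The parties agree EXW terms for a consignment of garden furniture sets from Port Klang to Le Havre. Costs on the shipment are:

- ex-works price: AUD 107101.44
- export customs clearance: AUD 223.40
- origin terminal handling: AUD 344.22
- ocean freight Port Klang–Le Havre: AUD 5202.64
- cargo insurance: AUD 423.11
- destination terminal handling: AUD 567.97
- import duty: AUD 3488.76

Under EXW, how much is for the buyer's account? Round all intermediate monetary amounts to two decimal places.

EXW: the seller makes goods available at their premises; the buyer bears all onward costs.
Seller's account: goods 107101.44 = 107101.44
Buyer's account: export clearance 223.40 + origin terminal 344.22 + freight 5202.64 + insurance 423.11 + destination terminal 567.97 + duty 3488.76 = 10250.10

Buyer's account: AUD 10250.10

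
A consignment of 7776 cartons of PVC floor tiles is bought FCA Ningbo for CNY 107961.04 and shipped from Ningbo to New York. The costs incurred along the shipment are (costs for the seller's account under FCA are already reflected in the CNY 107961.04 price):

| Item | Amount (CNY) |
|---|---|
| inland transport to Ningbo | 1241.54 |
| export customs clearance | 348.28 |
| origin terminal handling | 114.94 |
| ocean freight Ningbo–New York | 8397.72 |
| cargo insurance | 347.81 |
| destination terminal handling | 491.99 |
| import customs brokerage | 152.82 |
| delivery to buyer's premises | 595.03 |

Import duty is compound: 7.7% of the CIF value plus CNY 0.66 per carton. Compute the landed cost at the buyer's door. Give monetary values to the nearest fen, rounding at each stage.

FCA: the seller delivers export-cleared goods to the carrier; the buyer bears costs from that point.
Already in the invoice (seller's account under FCA): inland to port, export clearance — exclude.
CIF value = FCA price + origin terminal + freight + insurance = 107961.04 + 114.94 + 8397.72 + 347.81 = 116821.51
Ad valorem component: 116821.51 × 7.7% = 8995.26
Specific component: 7776 × 0.66 = 5132.16
Import duty = 8995.26 + 5132.16 = 14127.42
Buyer bears: origin terminal 114.94 + freight 8397.72 + insurance 347.81 + destination terminal 491.99 + brokerage 152.82 + delivery 595.03 + duty 14127.42 = 24227.73
Landed cost = invoice 107961.04 + 24227.73 = 132188.77

Total landed cost: CNY 132188.77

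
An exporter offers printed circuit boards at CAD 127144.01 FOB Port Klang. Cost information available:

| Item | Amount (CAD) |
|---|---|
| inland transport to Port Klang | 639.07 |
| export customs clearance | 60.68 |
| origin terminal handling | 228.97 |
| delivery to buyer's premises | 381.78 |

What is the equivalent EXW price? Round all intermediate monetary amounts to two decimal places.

Not relevant to the conversion: delivery — on the buyer under both terms; not part of either seller's price.
From FOB to EXW, the seller no longer bears: inland to port, export clearance, origin terminal.
EXW price = 127144.01 − 639.07 − 60.68 − 228.97 = 126215.29

EXW price: CAD 126215.29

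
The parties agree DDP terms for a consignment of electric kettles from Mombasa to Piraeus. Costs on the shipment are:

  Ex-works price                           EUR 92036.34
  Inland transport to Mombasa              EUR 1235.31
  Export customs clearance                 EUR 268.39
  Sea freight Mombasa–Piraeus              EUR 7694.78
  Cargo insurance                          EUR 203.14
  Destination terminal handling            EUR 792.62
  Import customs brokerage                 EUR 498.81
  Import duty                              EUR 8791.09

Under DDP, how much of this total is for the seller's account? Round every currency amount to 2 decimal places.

Seller's account: EUR 111520.48

DDP: the seller bears all costs including import duty.
Seller's account: goods 92036.34 + inland to port 1235.31 + export clearance 268.39 + freight 7694.78 + insurance 203.14 + destination terminal 792.62 + brokerage 498.81 + duty 8791.09 = 111520.48
Buyer's account: 0.00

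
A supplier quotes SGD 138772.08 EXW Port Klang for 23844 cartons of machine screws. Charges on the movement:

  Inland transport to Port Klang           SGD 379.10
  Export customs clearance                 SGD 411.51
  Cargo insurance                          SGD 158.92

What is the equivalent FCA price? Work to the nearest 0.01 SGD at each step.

Not relevant to the conversion: insurance — on the buyer under both terms; not part of either seller's price.
From EXW to FCA, the seller additionally bears: inland to port, export clearance.
FCA price = 138772.08 + 379.10 + 411.51 = 139562.69

FCA price: SGD 139562.69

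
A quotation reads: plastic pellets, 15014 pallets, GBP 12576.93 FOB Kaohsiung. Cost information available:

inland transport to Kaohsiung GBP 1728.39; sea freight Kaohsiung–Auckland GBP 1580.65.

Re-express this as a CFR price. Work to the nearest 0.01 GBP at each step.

CFR price: GBP 14157.58

Not relevant to the conversion: inland to port — on the seller under both FOB and CFR; already in the FOB price and stays in the CFR price.
From FOB to CFR, the seller additionally bears: freight.
CFR price = 12576.93 + 1580.65 = 14157.58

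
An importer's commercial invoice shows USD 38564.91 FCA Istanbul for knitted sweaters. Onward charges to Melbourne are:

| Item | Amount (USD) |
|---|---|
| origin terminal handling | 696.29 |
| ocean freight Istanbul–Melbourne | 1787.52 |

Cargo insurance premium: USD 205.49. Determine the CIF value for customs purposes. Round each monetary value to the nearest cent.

CIF value: USD 41254.21

CIF = FCA price + pre-shipment costs + freight + insurance
CIF = 38564.91 + 696.29 + 1787.52 + 205.49 = 41254.21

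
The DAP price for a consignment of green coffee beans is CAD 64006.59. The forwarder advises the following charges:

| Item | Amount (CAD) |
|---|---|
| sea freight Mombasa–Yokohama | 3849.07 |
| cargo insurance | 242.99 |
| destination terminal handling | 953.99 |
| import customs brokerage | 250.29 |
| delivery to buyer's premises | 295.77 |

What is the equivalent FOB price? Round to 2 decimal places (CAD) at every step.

Not relevant to the conversion: brokerage — on the buyer under both terms; not part of either seller's price.
From DAP to FOB, the seller no longer bears: freight, insurance, destination terminal, delivery.
FOB price = 64006.59 − 3849.07 − 242.99 − 953.99 − 295.77 = 58664.77

FOB price: CAD 58664.77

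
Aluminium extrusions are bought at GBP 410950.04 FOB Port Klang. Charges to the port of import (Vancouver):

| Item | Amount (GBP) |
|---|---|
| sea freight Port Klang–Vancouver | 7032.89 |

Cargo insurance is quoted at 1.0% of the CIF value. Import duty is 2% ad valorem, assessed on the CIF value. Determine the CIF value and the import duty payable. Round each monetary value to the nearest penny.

Let C be the CIF value. C = FOB price + freight + 1.0% × C
C − 1.0% × C = 410950.04 + 7032.89
0.99 × C = 417982.93
C = 417982.93 / 0.99 = 422204.98
Insurance premium = 1.0% × 422204.98 = 4222.05
Import duty = 422204.98 × 2% = 8444.10

CIF value: GBP 422204.98; import duty: GBP 8444.10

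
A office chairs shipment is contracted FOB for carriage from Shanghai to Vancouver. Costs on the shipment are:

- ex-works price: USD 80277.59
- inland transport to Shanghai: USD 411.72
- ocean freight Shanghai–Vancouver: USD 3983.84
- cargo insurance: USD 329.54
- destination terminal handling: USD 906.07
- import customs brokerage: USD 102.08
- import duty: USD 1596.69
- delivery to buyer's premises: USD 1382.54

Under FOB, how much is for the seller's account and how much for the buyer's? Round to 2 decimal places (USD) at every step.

FOB: the seller bears costs until goods are on board at the origin port; the buyer bears freight, insurance and all costs thereafter.
Seller's account: goods 80277.59 + inland to port 411.72 = 80689.31
Buyer's account: freight 3983.84 + insurance 329.54 + destination terminal 906.07 + brokerage 102.08 + duty 1596.69 + delivery 1382.54 = 8300.76

Seller: USD 80689.31; buyer: USD 8300.76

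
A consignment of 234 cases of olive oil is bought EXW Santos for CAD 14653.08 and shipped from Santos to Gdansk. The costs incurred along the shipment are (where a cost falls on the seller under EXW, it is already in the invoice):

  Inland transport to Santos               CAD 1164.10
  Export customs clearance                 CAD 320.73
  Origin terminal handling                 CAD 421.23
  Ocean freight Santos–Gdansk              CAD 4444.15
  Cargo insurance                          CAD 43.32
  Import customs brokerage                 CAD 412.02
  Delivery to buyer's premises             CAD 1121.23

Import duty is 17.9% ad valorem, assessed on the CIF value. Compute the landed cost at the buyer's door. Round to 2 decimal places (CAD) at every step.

EXW: the seller makes goods available at their premises; the buyer bears all onward costs.
CIF value = EXW price + inland to port + export clearance + origin terminal + freight + insurance = 14653.08 + 1164.10 + 320.73 + 421.23 + 4444.15 + 43.32 = 21046.61
Import duty = 21046.61 × 17.9% = 3767.34
Buyer bears: inland to port 1164.10 + export clearance 320.73 + origin terminal 421.23 + freight 4444.15 + insurance 43.32 + brokerage 412.02 + delivery 1121.23 + duty 3767.34 = 11694.12
Landed cost = invoice 14653.08 + 11694.12 = 26347.20

Total landed cost: CAD 26347.20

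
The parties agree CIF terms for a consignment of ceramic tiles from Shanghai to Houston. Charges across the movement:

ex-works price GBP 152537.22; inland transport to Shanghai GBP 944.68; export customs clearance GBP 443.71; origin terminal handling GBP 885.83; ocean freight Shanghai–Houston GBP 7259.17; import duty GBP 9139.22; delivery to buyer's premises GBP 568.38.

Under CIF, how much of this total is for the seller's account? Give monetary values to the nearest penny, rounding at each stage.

CIF: the seller pays costs through ocean freight and marine insurance to the destination port.
Seller's account: goods 152537.22 + inland to port 944.68 + export clearance 443.71 + origin terminal 885.83 + freight 7259.17 = 162070.61
Buyer's account: duty 9139.22 + delivery 568.38 = 9707.60

Seller's account: GBP 162070.61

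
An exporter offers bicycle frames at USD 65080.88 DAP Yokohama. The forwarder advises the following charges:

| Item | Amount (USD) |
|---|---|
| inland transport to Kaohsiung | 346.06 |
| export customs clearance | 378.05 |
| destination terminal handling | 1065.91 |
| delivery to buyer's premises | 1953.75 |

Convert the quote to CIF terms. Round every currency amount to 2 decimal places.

CIF price: USD 62061.22

Not relevant to the conversion: export clearance, inland to port — on the seller under both DAP and CIF; already in the DAP price and stays in the CIF price.
From DAP to CIF, the seller no longer bears: destination terminal, delivery.
CIF price = 65080.88 − 1065.91 − 1953.75 = 62061.22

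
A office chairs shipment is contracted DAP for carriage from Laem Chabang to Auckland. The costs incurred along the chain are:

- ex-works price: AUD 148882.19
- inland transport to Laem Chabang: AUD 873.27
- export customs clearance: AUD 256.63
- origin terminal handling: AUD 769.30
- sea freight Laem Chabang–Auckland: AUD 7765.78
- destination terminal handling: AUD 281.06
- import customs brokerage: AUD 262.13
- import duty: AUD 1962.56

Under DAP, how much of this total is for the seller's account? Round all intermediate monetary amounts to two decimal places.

Seller's account: AUD 158828.23

DAP: the seller bears all costs to the named destination except import duty and clearance.
Seller's account: goods 148882.19 + inland to port 873.27 + export clearance 256.63 + origin terminal 769.30 + freight 7765.78 + destination terminal 281.06 = 158828.23
Buyer's account: brokerage 262.13 + duty 1962.56 = 2224.69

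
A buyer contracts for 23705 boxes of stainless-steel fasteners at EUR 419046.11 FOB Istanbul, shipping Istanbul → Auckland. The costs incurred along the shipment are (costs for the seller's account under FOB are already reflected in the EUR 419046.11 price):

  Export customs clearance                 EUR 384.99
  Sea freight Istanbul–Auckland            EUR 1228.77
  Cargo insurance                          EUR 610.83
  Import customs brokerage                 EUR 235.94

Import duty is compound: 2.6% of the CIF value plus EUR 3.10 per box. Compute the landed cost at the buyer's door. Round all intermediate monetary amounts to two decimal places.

FOB: the seller bears costs until goods are on board at the origin port; the buyer bears freight, insurance and all costs thereafter.
Already in the invoice (seller's account under FOB): export clearance — exclude.
CIF value = FOB price + freight + insurance = 419046.11 + 1228.77 + 610.83 = 420885.71
Ad valorem component: 420885.71 × 2.6% = 10943.03
Specific component: 23705 × 3.10 = 73485.50
Import duty = 10943.03 + 73485.50 = 84428.53
Buyer bears: freight 1228.77 + insurance 610.83 + brokerage 235.94 + duty 84428.53 = 86504.07
Landed cost = invoice 419046.11 + 86504.07 = 505550.18

Total landed cost: EUR 505550.18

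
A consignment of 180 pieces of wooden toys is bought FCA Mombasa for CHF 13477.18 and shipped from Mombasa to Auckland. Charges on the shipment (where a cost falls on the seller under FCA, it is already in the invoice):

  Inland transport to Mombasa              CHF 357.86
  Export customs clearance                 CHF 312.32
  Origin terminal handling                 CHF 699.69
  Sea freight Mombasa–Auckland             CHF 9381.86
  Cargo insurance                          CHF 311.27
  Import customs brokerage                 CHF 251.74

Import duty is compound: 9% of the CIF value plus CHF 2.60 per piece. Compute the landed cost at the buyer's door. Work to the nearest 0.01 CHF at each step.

Total landed cost: CHF 26738.04

FCA: the seller delivers export-cleared goods to the carrier; the buyer bears costs from that point.
Already in the invoice (seller's account under FCA): inland to port, export clearance — exclude.
CIF value = FCA price + origin terminal + freight + insurance = 13477.18 + 699.69 + 9381.86 + 311.27 = 23870.00
Ad valorem component: 23870.00 × 9% = 2148.30
Specific component: 180 × 2.60 = 468.00
Import duty = 2148.30 + 468.00 = 2616.30
Buyer bears: origin terminal 699.69 + freight 9381.86 + insurance 311.27 + brokerage 251.74 + duty 2616.30 = 13260.86
Landed cost = invoice 13477.18 + 13260.86 = 26738.04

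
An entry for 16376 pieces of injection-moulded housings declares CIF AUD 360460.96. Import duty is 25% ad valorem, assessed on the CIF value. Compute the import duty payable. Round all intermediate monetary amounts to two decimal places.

Import duty: AUD 90115.24

Import duty = 360460.96 × 25% = 90115.24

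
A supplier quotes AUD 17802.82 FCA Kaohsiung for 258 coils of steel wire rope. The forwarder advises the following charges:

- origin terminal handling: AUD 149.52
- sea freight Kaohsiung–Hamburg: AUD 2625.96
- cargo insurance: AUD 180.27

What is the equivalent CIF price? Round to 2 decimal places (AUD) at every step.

From FCA to CIF, the seller additionally bears: origin terminal, freight, insurance.
CIF price = 17802.82 + 149.52 + 2625.96 + 180.27 = 20758.57

CIF price: AUD 20758.57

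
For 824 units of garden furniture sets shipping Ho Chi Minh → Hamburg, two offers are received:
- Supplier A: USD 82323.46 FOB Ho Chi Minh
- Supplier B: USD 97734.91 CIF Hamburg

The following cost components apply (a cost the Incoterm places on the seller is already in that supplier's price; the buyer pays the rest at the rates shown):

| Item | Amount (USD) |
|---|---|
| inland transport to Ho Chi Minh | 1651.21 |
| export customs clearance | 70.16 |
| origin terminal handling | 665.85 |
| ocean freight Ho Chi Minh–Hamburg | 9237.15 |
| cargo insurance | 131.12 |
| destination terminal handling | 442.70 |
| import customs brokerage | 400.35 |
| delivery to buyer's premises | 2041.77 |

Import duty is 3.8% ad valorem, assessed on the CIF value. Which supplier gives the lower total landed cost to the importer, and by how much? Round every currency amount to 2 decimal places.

Supplier A (FOB):
CIF value = FOB price + freight + insurance = 82323.46 + 9237.15 + 131.12 = 91691.73
Import duty = 91691.73 × 3.8% = 3484.29
Buyer bears (A): 9237.15 + 131.12 + 442.70 + 400.35 + 2041.77 = 12253.09
Landed cost (A) = invoice 82323.46 + 12253.09 + duty 3484.29 = 98060.84
Supplier B (CIF):
The CIF price already equals the CIF value: 97734.91
Import duty = 97734.91 × 3.8% = 3713.93
Buyer bears (B): 442.70 + 400.35 + 2041.77 = 2884.82
Landed cost (B) = invoice 97734.91 + 2884.82 + duty 3713.93 = 104333.66
Difference = |98060.84 − 104333.66| = 6272.82

Supplier A is cheaper by USD 6272.82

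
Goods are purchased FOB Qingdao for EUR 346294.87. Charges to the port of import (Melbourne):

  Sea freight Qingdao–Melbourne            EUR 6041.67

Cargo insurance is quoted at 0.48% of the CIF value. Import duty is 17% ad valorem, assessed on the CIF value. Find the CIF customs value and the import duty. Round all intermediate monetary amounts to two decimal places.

Let C be the CIF value. C = FOB price + freight + 0.48% × C
C − 0.48% × C = 346294.87 + 6041.67
0.9952 × C = 352336.54
C = 352336.54 / 0.9952 = 354035.91
Insurance premium = 0.48% × 354035.91 = 1699.37
Import duty = 354035.91 × 17% = 60186.10

CIF value: EUR 354035.91; import duty: EUR 60186.10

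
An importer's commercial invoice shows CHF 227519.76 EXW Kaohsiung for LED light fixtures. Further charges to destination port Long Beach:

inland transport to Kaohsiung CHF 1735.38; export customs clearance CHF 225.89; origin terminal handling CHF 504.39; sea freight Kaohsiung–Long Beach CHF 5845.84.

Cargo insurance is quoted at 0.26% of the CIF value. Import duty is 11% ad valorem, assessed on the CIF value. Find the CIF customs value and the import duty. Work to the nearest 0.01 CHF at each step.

Let C be the CIF value. C = EXW price + pre-shipment costs + freight + 0.26% × C
C − 0.26% × C = 227519.76 + 1735.38 + 225.89 + 504.39 + 5845.84
0.9974 × C = 235831.26
C = 235831.26 / 0.9974 = 236446.02
Insurance premium = 0.26% × 236446.02 = 614.76
Import duty = 236446.02 × 11% = 26009.06

CIF value: CHF 236446.02; import duty: CHF 26009.06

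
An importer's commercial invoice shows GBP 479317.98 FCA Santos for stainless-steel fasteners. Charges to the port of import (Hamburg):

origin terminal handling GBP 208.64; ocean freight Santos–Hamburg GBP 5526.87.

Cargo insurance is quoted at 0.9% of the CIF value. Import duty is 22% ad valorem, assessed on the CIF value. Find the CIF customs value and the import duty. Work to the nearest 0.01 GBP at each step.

Let C be the CIF value. C = FCA price + pre-shipment costs + freight + 0.9% × C
C − 0.9% × C = 479317.98 + 208.64 + 5526.87
0.991 × C = 485053.49
C = 485053.49 / 0.991 = 489458.62
Insurance premium = 0.9% × 489458.62 = 4405.13
Import duty = 489458.62 × 22% = 107680.90

CIF value: GBP 489458.62; import duty: GBP 107680.90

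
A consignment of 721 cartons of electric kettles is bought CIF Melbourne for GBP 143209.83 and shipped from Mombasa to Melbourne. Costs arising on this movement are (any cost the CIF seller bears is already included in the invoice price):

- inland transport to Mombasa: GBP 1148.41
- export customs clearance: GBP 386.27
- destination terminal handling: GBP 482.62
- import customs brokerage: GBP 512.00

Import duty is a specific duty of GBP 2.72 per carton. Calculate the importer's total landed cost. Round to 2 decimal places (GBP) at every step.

CIF: the seller pays costs through ocean freight and marine insurance to the destination port.
Already in the invoice (seller's account under CIF): inland to port, export clearance — exclude.
The CIF price already equals the CIF value: 143209.83
Import duty = 721 × 2.72 = 1961.12
Buyer bears: destination terminal 482.62 + brokerage 512.00 + duty 1961.12 = 2955.74
Landed cost = invoice 143209.83 + 2955.74 = 146165.57

Total landed cost: GBP 146165.57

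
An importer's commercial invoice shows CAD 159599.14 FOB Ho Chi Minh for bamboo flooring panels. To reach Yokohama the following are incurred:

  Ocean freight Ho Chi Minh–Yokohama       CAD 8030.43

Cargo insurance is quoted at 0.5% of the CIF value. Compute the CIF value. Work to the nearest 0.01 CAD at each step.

Let C be the CIF value. C = FOB price + freight + 0.5% × C
C − 0.5% × C = 159599.14 + 8030.43
0.995 × C = 167629.57
C = 167629.57 / 0.995 = 168471.93
Insurance premium = 0.5% × 168471.93 = 842.36

CIF value: CAD 168471.93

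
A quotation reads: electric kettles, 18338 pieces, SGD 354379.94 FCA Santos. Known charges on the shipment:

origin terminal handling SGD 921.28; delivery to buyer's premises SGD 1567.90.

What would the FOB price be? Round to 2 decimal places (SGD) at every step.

Not relevant to the conversion: delivery — on the buyer under both terms; not part of either seller's price.
From FCA to FOB, the seller additionally bears: origin terminal.
FOB price = 354379.94 + 921.28 = 355301.22

FOB price: SGD 355301.22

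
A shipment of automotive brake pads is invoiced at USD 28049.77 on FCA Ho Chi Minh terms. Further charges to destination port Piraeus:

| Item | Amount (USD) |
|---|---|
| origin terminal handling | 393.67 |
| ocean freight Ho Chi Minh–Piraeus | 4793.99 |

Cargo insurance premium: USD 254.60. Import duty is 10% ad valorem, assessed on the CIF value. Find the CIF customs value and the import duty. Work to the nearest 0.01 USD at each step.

CIF value: USD 33492.03; import duty: USD 3349.20

CIF = FCA price + pre-shipment costs + freight + insurance
CIF = 28049.77 + 393.67 + 4793.99 + 254.60 = 33492.03
Import duty = 33492.03 × 10% = 3349.20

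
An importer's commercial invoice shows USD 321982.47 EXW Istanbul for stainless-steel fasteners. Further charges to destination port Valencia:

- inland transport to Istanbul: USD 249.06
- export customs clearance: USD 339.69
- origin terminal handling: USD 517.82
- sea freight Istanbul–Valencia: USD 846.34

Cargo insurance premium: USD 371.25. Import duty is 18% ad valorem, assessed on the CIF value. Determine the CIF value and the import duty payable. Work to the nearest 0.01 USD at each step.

CIF = EXW price + pre-shipment costs + freight + insurance
CIF = 321982.47 + 249.06 + 339.69 + 517.82 + 846.34 + 371.25 = 324306.63
Import duty = 324306.63 × 18% = 58375.19

CIF value: USD 324306.63; import duty: USD 58375.19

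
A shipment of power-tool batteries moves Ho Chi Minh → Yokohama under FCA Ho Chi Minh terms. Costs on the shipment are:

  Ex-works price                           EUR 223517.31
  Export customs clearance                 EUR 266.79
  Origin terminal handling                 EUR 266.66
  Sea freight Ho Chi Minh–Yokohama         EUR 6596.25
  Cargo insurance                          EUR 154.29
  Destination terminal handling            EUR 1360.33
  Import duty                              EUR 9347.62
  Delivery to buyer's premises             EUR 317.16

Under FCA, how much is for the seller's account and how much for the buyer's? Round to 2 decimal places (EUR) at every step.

Seller: EUR 223784.10; buyer: EUR 18042.31

FCA: the seller delivers export-cleared goods to the carrier; the buyer bears costs from that point.
Seller's account: goods 223517.31 + export clearance 266.79 = 223784.10
Buyer's account: origin terminal 266.66 + freight 6596.25 + insurance 154.29 + destination terminal 1360.33 + duty 9347.62 + delivery 317.16 = 18042.31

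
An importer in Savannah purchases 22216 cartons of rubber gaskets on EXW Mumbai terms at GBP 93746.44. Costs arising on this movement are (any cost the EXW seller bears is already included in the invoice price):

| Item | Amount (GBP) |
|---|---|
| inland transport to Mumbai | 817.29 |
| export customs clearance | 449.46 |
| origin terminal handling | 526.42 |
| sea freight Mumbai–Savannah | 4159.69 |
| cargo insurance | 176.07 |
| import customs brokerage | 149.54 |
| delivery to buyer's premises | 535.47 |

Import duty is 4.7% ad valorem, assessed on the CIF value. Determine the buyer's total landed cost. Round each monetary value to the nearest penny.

EXW: the seller makes goods available at their premises; the buyer bears all onward costs.
CIF value = EXW price + inland to port + export clearance + origin terminal + freight + insurance = 93746.44 + 817.29 + 449.46 + 526.42 + 4159.69 + 176.07 = 99875.37
Import duty = 99875.37 × 4.7% = 4694.14
Buyer bears: inland to port 817.29 + export clearance 449.46 + origin terminal 526.42 + freight 4159.69 + insurance 176.07 + brokerage 149.54 + delivery 535.47 + duty 4694.14 = 11508.08
Landed cost = invoice 93746.44 + 11508.08 = 105254.52

Total landed cost: GBP 105254.52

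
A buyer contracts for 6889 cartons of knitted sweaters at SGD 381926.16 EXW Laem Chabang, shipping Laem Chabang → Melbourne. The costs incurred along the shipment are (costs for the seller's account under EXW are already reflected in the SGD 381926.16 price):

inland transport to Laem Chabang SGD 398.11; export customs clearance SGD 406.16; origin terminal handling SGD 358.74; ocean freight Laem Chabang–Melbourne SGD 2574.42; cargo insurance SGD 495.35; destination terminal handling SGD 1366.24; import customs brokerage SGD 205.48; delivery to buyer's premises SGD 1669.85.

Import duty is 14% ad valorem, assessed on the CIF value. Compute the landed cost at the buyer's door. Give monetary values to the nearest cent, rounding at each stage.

EXW: the seller makes goods available at their premises; the buyer bears all onward costs.
CIF value = EXW price + inland to port + export clearance + origin terminal + freight + insurance = 381926.16 + 398.11 + 406.16 + 358.74 + 2574.42 + 495.35 = 386158.94
Import duty = 386158.94 × 14% = 54062.25
Buyer bears: inland to port 398.11 + export clearance 406.16 + origin terminal 358.74 + freight 2574.42 + insurance 495.35 + destination terminal 1366.24 + brokerage 205.48 + delivery 1669.85 + duty 54062.25 = 61536.60
Landed cost = invoice 381926.16 + 61536.60 = 443462.76

Total landed cost: SGD 443462.76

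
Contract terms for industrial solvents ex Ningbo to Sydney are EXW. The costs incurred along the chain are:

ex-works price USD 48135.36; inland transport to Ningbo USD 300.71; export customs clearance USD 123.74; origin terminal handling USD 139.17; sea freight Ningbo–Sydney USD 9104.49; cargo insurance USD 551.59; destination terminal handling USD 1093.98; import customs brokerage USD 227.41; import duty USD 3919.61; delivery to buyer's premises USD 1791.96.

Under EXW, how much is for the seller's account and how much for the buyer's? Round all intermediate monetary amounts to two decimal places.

Seller: USD 48135.36; buyer: USD 17252.66

EXW: the seller makes goods available at their premises; the buyer bears all onward costs.
Seller's account: goods 48135.36 = 48135.36
Buyer's account: inland to port 300.71 + export clearance 123.74 + origin terminal 139.17 + freight 9104.49 + insurance 551.59 + destination terminal 1093.98 + brokerage 227.41 + duty 3919.61 + delivery 1791.96 = 17252.66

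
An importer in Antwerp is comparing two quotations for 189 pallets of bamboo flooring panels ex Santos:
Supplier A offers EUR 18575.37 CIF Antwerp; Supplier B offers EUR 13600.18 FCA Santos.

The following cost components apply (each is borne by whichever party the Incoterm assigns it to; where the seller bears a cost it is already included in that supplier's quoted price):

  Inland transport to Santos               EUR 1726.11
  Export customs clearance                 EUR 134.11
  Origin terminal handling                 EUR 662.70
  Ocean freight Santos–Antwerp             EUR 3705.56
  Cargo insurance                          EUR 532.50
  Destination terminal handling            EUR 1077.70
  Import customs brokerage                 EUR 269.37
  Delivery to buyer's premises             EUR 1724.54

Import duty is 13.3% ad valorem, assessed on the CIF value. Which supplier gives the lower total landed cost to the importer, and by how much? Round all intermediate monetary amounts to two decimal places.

Supplier A (CIF):
The CIF price already equals the CIF value: 18575.37
Import duty = 18575.37 × 13.3% = 2470.52
Buyer bears (A): 1077.70 + 269.37 + 1724.54 = 3071.61
Landed cost (A) = invoice 18575.37 + 3071.61 + duty 2470.52 = 24117.50
Supplier B (FCA):
CIF value = FCA price + origin terminal + freight + insurance = 13600.18 + 662.70 + 3705.56 + 532.50 = 18500.94
Import duty = 18500.94 × 13.3% = 2460.63
Buyer bears (B): 662.70 + 3705.56 + 532.50 + 1077.70 + 269.37 + 1724.54 = 7972.37
Landed cost (B) = invoice 13600.18 + 7972.37 + duty 2460.63 = 24033.18
Difference = |24117.50 − 24033.18| = 84.32

Supplier B is cheaper by EUR 84.32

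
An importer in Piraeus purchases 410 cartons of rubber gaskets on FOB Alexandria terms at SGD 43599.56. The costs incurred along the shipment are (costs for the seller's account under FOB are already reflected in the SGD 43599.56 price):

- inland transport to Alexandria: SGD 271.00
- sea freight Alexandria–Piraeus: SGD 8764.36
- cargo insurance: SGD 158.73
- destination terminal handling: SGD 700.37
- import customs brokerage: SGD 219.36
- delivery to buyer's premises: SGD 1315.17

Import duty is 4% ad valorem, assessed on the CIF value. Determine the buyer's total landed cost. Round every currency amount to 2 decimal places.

FOB: the seller bears costs until goods are on board at the origin port; the buyer bears freight, insurance and all costs thereafter.
Already in the invoice (seller's account under FOB): inland to port — exclude.
CIF value = FOB price + freight + insurance = 43599.56 + 8764.36 + 158.73 = 52522.65
Import duty = 52522.65 × 4% = 2100.91
Buyer bears: freight 8764.36 + insurance 158.73 + destination terminal 700.37 + brokerage 219.36 + delivery 1315.17 + duty 2100.91 = 13258.90
Landed cost = invoice 43599.56 + 13258.90 = 56858.46

Total landed cost: SGD 56858.46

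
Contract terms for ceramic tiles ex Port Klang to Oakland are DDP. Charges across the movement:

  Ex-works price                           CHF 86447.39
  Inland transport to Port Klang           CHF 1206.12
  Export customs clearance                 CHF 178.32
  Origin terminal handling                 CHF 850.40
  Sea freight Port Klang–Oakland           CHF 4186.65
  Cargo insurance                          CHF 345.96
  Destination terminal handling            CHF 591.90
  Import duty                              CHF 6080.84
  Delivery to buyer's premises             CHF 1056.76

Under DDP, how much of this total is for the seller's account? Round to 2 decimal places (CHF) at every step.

Seller's account: CHF 100944.34

DDP: the seller bears all costs including import duty.
Seller's account: goods 86447.39 + inland to port 1206.12 + export clearance 178.32 + origin terminal 850.40 + freight 4186.65 + insurance 345.96 + destination terminal 591.90 + duty 6080.84 + delivery 1056.76 = 100944.34
Buyer's account: 0.00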